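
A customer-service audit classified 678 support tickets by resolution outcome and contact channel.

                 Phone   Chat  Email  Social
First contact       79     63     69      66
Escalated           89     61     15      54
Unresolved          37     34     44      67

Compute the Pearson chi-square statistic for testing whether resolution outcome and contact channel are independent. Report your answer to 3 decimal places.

Row totals: 277, 219, 182. Column totals: 205, 158, 128, 187. Grand total N = 678.
Expected counts (row total × column total / N):
  First contact, Phone: 277×205/678 = 83.7537
  First contact, Chat: 277×158/678 = 64.5516
  First contact, Email: 277×128/678 = 52.2950
  First contact, Social: 277×187/678 = 76.3997
  Escalated, Phone: 219×205/678 = 66.2168
  Escalated, Chat: 219×158/678 = 51.0354
  Escalated, Email: 219×128/678 = 41.3451
  Escalated, Social: 219×187/678 = 60.4027
  Unresolved, Phone: 182×205/678 = 55.0295
  Unresolved, Chat: 182×158/678 = 42.4130
  Unresolved, Email: 182×128/678 = 34.3599
  Unresolved, Social: 182×187/678 = 50.1976
Contributions (O − E)²/E:
  (79 − 83.7537)²/83.7537 = 0.2698
  (63 − 64.5516)²/64.5516 = 0.0373
  (69 − 52.2950)²/52.2950 = 5.3362
  (66 − 76.3997)²/76.3997 = 1.4156
  (89 − 66.2168)²/66.2168 = 7.8390
  (61 − 51.0354)²/51.0354 = 1.9456
  (15 − 41.3451)²/41.3451 = 16.7871
  (54 − 60.4027)²/60.4027 = 0.6787
  (37 − 55.0295)²/55.0295 = 5.9071
  (34 − 42.4130)²/42.4130 = 1.6688
  (44 − 34.3599)²/34.3599 = 2.7047
  (67 − 50.1976)²/50.1976 = 5.6242
χ² = 0.2698 + 0.0373 + 5.3362 + 1.4156 + 7.8390 + 1.9456 + 16.7871 + 0.6787 + 5.9071 + 1.6688 + 2.7047 + 5.6242 = 50.214

50.214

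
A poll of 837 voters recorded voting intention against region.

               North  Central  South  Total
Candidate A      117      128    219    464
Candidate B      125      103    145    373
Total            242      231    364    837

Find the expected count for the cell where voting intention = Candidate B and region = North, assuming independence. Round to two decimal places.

107.84

Row total (Candidate B) = 373; column total (North) = 242; grand total N = 837.
Expected count = (row total × column total) / N = 373 × 242 / 837 = 107.84.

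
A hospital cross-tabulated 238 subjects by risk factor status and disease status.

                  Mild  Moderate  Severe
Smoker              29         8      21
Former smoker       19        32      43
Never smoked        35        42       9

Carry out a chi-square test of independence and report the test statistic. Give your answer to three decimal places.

41.780

Row totals: 58, 94, 86. Column totals: 83, 82, 73. Grand total N = 238.
Expected counts (row total × column total / N):
  Smoker, Mild: 58×83/238 = 20.2269
  Smoker, Moderate: 58×82/238 = 19.9832
  Smoker, Severe: 58×73/238 = 17.7899
  Former smoker, Mild: 94×83/238 = 32.7815
  Former smoker, Moderate: 94×82/238 = 32.3866
  Former smoker, Severe: 94×73/238 = 28.8319
  Never smoked, Mild: 86×83/238 = 29.9916
  Never smoked, Moderate: 86×82/238 = 29.6303
  Never smoked, Severe: 86×73/238 = 26.3782
Contributions (O − E)²/E:
  (29 − 20.2269)²/20.2269 = 3.8052
  (8 − 19.9832)²/19.9832 = 7.1859
  (21 − 17.7899)²/17.7899 = 0.5792
  (19 − 32.7815)²/32.7815 = 5.7938
  (32 − 32.3866)²/32.3866 = 0.0046
  (43 − 28.8319)²/28.8319 = 6.9623
  (35 − 29.9916)²/29.9916 = 0.8364
  (42 − 29.6303)²/29.6303 = 5.1640
  (9 − 26.3782)²/26.3782 = 11.4489
χ² = 3.8052 + 7.1859 + 0.5792 + 5.7938 + 0.0046 + 6.9623 + 0.8364 + 5.1640 + 11.4489 = 41.780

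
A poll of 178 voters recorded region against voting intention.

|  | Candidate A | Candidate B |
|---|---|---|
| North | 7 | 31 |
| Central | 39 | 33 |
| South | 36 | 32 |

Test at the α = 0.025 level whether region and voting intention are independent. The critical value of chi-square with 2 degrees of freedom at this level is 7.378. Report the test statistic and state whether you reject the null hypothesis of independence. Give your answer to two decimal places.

Row totals: 38, 72, 68. Column totals: 82, 96. Grand total N = 178.
Expected counts (row total × column total / N):
  North, Candidate A: 38×82/178 = 17.5056
  North, Candidate B: 38×96/178 = 20.4944
  Central, Candidate A: 72×82/178 = 33.1685
  Central, Candidate B: 72×96/178 = 38.8315
  South, Candidate A: 68×82/178 = 31.3258
  South, Candidate B: 68×96/178 = 36.6742
Contributions (O − E)²/E:
  (7 − 17.5056)²/17.5056 = 6.3047
  (31 − 20.4944)²/20.4944 = 5.3853
  (39 − 33.1685)²/33.1685 = 1.0253
  (33 − 38.8315)²/38.8315 = 0.8757
  (36 − 31.3258)²/31.3258 = 0.6974
  (32 − 36.6742)²/36.6742 = 0.5957
χ² = 6.3047 + 5.3853 + 1.0253 + 0.8757 + 0.6974 + 0.5957 = 14.88
df = (3−1)(2−1) = 2. Since 14.88 > 7.378, reject the null hypothesis of independence at α = 0.025.

14.88; reject H₀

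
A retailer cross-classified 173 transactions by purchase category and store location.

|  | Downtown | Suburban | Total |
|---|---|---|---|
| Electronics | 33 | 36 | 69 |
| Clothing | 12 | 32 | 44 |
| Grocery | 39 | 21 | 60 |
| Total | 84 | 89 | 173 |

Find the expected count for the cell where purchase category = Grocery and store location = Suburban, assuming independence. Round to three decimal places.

Row total (Grocery) = 60; column total (Suburban) = 89; grand total N = 173.
Expected count = (row total × column total) / N = 60 × 89 / 173 = 30.867.

30.867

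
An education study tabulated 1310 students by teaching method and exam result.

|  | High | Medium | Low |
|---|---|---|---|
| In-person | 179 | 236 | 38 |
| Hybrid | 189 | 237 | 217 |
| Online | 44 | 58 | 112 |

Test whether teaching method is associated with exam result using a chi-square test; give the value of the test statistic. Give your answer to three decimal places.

Row totals: 453, 643, 214. Column totals: 412, 531, 367. Grand total N = 1310.
Expected counts (row total × column total / N):
  In-person, High: 453×412/1310 = 142.4702
  In-person, Medium: 453×531/1310 = 183.6206
  In-person, Low: 453×367/1310 = 126.9092
  Hybrid, High: 643×412/1310 = 202.2260
  Hybrid, Medium: 643×531/1310 = 260.6359
  Hybrid, Low: 643×367/1310 = 180.1382
  Online, High: 214×412/1310 = 67.3038
  Online, Medium: 214×531/1310 = 86.7435
  Online, Low: 214×367/1310 = 59.9527
Contributions (O − E)²/E:
  (179 − 142.4702)²/142.4702 = 9.3664
  (236 − 183.6206)²/183.6206 = 14.9417
  (38 − 126.9092)²/126.9092 = 62.2874
  (189 − 202.2260)²/202.2260 = 0.8650
  (237 − 260.6359)²/260.6359 = 2.1434
  (217 − 180.1382)²/180.1382 = 7.5431
  (44 − 67.3038)²/67.3038 = 8.0689
  (58 − 86.7435)²/86.7435 = 9.5245
  (112 − 59.9527)²/59.9527 = 45.1843
χ² = 9.3664 + 14.9417 + 62.2874 + 0.8650 + 2.1434 + 7.5431 + 8.0689 + 9.5245 + 45.1843 = 159.925

159.925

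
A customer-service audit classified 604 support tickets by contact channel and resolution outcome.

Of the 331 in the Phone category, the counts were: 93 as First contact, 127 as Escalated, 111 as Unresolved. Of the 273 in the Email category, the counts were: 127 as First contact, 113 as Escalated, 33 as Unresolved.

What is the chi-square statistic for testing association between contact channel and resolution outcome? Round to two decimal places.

Row totals: 331, 273. Column totals: 220, 240, 144. Grand total N = 604.
Expected counts (row total × column total / N):
  Phone, First contact: 331×220/604 = 120.563
  Phone, Escalated: 331×240/604 = 131.523
  Phone, Unresolved: 331×144/604 = 78.914
  Email, First contact: 273×220/604 = 99.437
  Email, Escalated: 273×240/604 = 108.477
  Email, Unresolved: 273×144/604 = 65.086
Contributions (O − E)²/E:
  (93 − 120.563)²/120.563 = 6.3014
  (127 − 131.523)²/131.523 = 0.1555
  (111 − 78.914)²/78.914 = 13.0460
  (127 − 99.437)²/99.437 = 7.6402
  (113 − 108.477)²/108.477 = 0.1886
  (33 − 65.086)²/65.086 = 15.8177
χ² = 6.3014 + 0.1555 + 13.0460 + 7.6402 + 0.1886 + 15.8177 = 43.15

43.15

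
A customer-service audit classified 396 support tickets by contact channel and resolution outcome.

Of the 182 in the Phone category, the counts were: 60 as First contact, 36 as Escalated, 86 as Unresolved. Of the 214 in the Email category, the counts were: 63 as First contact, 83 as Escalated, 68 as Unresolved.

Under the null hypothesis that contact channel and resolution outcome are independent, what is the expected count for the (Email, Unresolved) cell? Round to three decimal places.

Row total (Email) = 214; column total (Unresolved) = 154; grand total N = 396.
Expected count = (row total × column total) / N = 214 × 154 / 396 = 83.222.

83.222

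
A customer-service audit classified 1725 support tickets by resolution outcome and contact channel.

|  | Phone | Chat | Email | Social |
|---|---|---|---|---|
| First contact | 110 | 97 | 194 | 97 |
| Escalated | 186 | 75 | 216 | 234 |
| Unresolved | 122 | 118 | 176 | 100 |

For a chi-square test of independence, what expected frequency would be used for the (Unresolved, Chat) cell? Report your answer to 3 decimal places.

Row total (Unresolved) = 516; column total (Chat) = 290; grand total N = 1725.
Expected count = (row total × column total) / N = 516 × 290 / 1725 = 86.748.

86.748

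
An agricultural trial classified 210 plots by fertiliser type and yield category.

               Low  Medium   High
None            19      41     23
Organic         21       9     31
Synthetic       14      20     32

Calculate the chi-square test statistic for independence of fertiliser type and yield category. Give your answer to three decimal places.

Row totals: 83, 61, 66. Column totals: 54, 70, 86. Grand total N = 210.
Expected counts (row total × column total / N):
  None, Low: 83×54/210 = 21.3429
  None, Medium: 83×70/210 = 27.6667
  None, High: 83×86/210 = 33.9905
  Organic, Low: 61×54/210 = 15.6857
  Organic, Medium: 61×70/210 = 20.3333
  Organic, High: 61×86/210 = 24.9810
  Synthetic, Low: 66×54/210 = 16.9714
  Synthetic, Medium: 66×70/210 = 22.0000
  Synthetic, High: 66×86/210 = 27.0286
Contributions (O − E)²/E:
  (19 − 21.3429)²/21.3429 = 0.2572
  (41 − 27.6667)²/27.6667 = 6.4257
  (23 − 33.9905)²/33.9905 = 3.5537
  (21 − 15.6857)²/15.6857 = 1.8005
  (9 − 20.3333)²/20.3333 = 6.3169
  (31 − 24.9810)²/24.9810 = 1.4502
  (14 − 16.9714)²/16.9714 = 0.5202
  (20 − 22.0000)²/22.0000 = 0.1818
  (32 − 27.0286)²/27.0286 = 0.9144
χ² = 0.2572 + 6.4257 + 3.5537 + 1.8005 + 6.3169 + 1.4502 + 0.5202 + 0.1818 + 0.9144 = 21.421

21.421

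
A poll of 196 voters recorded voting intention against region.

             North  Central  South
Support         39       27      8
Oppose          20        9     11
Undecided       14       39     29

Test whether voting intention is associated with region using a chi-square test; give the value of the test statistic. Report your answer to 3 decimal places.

29.727

Row totals: 74, 40, 82. Column totals: 73, 75, 48. Grand total N = 196.
Expected counts (row total × column total / N):
  Support, North: 74×73/196 = 27.5612
  Support, Central: 74×75/196 = 28.3163
  Support, South: 74×48/196 = 18.1224
  Oppose, North: 40×73/196 = 14.8980
  Oppose, Central: 40×75/196 = 15.3061
  Oppose, South: 40×48/196 = 9.7959
  Undecided, North: 82×73/196 = 30.5408
  Undecided, Central: 82×75/196 = 31.3776
  Undecided, South: 82×48/196 = 20.0816
Contributions (O − E)²/E:
  (39 − 27.5612)²/27.5612 = 4.7475
  (27 − 28.3163)²/28.3163 = 0.0612
  (8 − 18.1224)²/18.1224 = 5.6539
  (20 − 14.8980)²/14.8980 = 1.7472
  (9 − 15.3061)²/15.3061 = 2.5981
  (11 − 9.7959)²/9.7959 = 0.1480
  (14 − 30.5408)²/30.5408 = 8.9584
  (39 − 31.3776)²/31.3776 = 1.8517
  (29 − 20.0816)²/20.0816 = 3.9607
χ² = 4.7475 + 0.0612 + 5.6539 + 1.7472 + 2.5981 + 0.1480 + 8.9584 + 1.8517 + 3.9607 = 29.727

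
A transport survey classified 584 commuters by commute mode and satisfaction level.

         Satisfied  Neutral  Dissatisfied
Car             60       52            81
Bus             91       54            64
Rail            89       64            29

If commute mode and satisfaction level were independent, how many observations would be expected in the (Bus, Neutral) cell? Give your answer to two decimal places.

60.84

Row total (Bus) = 209; column total (Neutral) = 170; grand total N = 584.
Expected count = (row total × column total) / N = 209 × 170 / 584 = 60.84.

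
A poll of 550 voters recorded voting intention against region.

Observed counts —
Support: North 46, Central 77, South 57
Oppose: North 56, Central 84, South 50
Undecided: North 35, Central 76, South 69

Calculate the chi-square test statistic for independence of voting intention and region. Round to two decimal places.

Row totals: 180, 190, 180. Column totals: 137, 237, 176. Grand total N = 550.
Expected counts (row total × column total / N):
  Support, North: 180×137/550 = 44.836
  Support, Central: 180×237/550 = 77.564
  Support, South: 180×176/550 = 57.600
  Oppose, North: 190×137/550 = 47.327
  Oppose, Central: 190×237/550 = 81.873
  Oppose, South: 190×176/550 = 60.800
  Undecided, North: 180×137/550 = 44.836
  Undecided, Central: 180×237/550 = 77.564
  Undecided, South: 180×176/550 = 57.600
Contributions (O − E)²/E:
  (46 − 44.836)²/44.836 = 0.0302
  (77 − 77.564)²/77.564 = 0.0041
  (57 − 57.600)²/57.600 = 0.0063
  (56 − 47.327)²/47.327 = 1.5894
  (84 − 81.873)²/81.873 = 0.0553
  (50 − 60.800)²/60.800 = 1.9184
  (35 − 44.836)²/44.836 = 2.1578
  (76 − 77.564)²/77.564 = 0.0315
  (69 − 57.600)²/57.600 = 2.2562
χ² = 0.0302 + 0.0041 + 0.0063 + 1.5894 + 0.0553 + 1.9184 + 2.1578 + 0.0315 + 2.2562 = 8.05

8.05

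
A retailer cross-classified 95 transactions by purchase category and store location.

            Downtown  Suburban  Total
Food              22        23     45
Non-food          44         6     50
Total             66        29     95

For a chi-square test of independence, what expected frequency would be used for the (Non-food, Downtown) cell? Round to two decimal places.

34.74

Row total (Non-food) = 50; column total (Downtown) = 66; grand total N = 95.
Expected count = (row total × column total) / N = 50 × 66 / 95 = 34.74.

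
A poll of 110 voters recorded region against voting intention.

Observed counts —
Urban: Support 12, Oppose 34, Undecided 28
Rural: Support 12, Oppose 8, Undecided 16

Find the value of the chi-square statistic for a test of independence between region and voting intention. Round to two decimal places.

7.09

Row totals: 74, 36. Column totals: 24, 42, 44. Grand total N = 110.
Expected counts (row total × column total / N):
  Urban, Support: 74×24/110 = 16.145
  Urban, Oppose: 74×42/110 = 28.255
  Urban, Undecided: 74×44/110 = 29.600
  Rural, Support: 36×24/110 = 7.855
  Rural, Oppose: 36×42/110 = 13.745
  Rural, Undecided: 36×44/110 = 14.400
Contributions (O − E)²/E:
  (12 − 16.145)²/16.145 = 1.0642
  (34 − 28.255)²/28.255 = 1.1681
  (28 − 29.600)²/29.600 = 0.0865
  (12 − 7.855)²/7.855 = 2.1873
  (8 − 13.745)²/13.745 = 2.4012
  (16 − 14.400)²/14.400 = 0.1778
χ² = 1.0642 + 1.1681 + 0.0865 + 2.1873 + 2.4012 + 0.1778 = 7.09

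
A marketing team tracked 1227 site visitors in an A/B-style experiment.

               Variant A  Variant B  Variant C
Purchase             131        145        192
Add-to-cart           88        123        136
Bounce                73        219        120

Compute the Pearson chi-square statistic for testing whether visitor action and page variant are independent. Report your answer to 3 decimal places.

Row totals: 468, 347, 412. Column totals: 292, 487, 448. Grand total N = 1227.
Expected counts (row total × column total / N):
  Purchase, Variant A: 468×292/1227 = 111.3741
  Purchase, Variant B: 468×487/1227 = 185.7506
  Purchase, Variant C: 468×448/1227 = 170.8753
  Add-to-cart, Variant A: 347×292/1227 = 82.5786
  Add-to-cart, Variant B: 347×487/1227 = 137.7253
  Add-to-cart, Variant C: 347×448/1227 = 126.6960
  Bounce, Variant A: 412×292/1227 = 98.0473
  Bounce, Variant B: 412×487/1227 = 163.5240
  Bounce, Variant C: 412×448/1227 = 150.4287
Contributions (O − E)²/E:
  (131 − 111.3741)²/111.3741 = 3.4584
  (145 − 185.7506)²/185.7506 = 8.9400
  (192 − 170.8753)²/170.8753 = 2.6116
  (88 − 82.5786)²/82.5786 = 0.3559
  (123 − 137.7253)²/137.7253 = 1.5744
  (136 − 126.6960)²/126.6960 = 0.6832
  (73 − 98.0473)²/98.0473 = 6.3986
  (219 − 163.5240)²/163.5240 = 18.8204
  (120 − 150.4287)²/150.4287 = 6.1551
χ² = 3.4584 + 8.9400 + 2.6116 + 0.3559 + 1.5744 + 0.6832 + 6.3986 + 18.8204 + 6.1551 = 48.998

48.998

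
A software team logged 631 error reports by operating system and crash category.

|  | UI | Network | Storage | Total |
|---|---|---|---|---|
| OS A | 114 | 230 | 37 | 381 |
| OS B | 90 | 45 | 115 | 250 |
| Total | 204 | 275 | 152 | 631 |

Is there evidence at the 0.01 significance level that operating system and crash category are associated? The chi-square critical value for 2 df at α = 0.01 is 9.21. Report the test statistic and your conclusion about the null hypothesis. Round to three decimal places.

146.419; reject H₀

Grand total N = 631.
Expected counts (row total × column total / N):
  OS A, UI: 381×204/631 = 123.17591
  OS A, Network: 381×275/631 = 166.04596
  OS A, Storage: 381×152/631 = 91.77813
  OS B, UI: 250×204/631 = 80.82409
  OS B, Network: 250×275/631 = 108.95404
  OS B, Storage: 250×152/631 = 60.22187
Contributions (O − E)²/E:
  (114 − 123.17591)²/123.17591 = 0.6836
  (230 − 166.04596)²/166.04596 = 24.6325
  (37 − 91.77813)²/91.77813 = 32.6945
  (90 − 80.82409)²/80.82409 = 1.0417
  (45 − 108.95404)²/108.95404 = 37.5399
  (115 − 60.22187)²/60.22187 = 49.8265
χ² = 0.6836 + 24.6325 + 32.6945 + 1.0417 + 37.5399 + 49.8265 = 146.419
df = (2−1)(3−1) = 2. Since 146.419 > 9.21, reject the null hypothesis of independence at α = 0.01.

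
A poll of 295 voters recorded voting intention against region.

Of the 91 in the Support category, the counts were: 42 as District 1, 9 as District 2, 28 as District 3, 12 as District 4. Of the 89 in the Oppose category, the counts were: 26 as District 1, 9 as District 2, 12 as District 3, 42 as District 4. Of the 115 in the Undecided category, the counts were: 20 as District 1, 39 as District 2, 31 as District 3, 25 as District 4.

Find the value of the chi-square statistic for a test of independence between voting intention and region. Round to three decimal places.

Row totals: 91, 89, 115. Column totals: 88, 57, 71, 79. Grand total N = 295.
Expected counts (row total × column total / N):
  Support, District 1: 91×88/295 = 27.1458
  Support, District 2: 91×57/295 = 17.5831
  Support, District 3: 91×71/295 = 21.9017
  Support, District 4: 91×79/295 = 24.3695
  Oppose, District 1: 89×88/295 = 26.5492
  Oppose, District 2: 89×57/295 = 17.1966
  Oppose, District 3: 89×71/295 = 21.4203
  Oppose, District 4: 89×79/295 = 23.8339
  Undecided, District 1: 115×88/295 = 34.3051
  Undecided, District 2: 115×57/295 = 22.2203
  Undecided, District 3: 115×71/295 = 27.6780
  Undecided, District 4: 115×79/295 = 30.7966
Contributions (O − E)²/E:
  (42 − 27.1458)²/27.1458 = 8.1282
  (9 − 17.5831)²/17.5831 = 4.1898
  (28 − 21.9017)²/21.9017 = 1.6980
  (12 − 24.3695)²/24.3695 = 6.2785
  (26 − 26.5492)²/26.5492 = 0.0114
  (9 − 17.1966)²/17.1966 = 3.9068
  (12 − 21.4203)²/21.4203 = 4.1429
  (42 − 23.8339)²/23.8339 = 13.8461
  (20 − 34.3051)²/34.3051 = 5.9652
  (39 − 22.2203)²/22.2203 = 12.6712
  (31 − 27.6780)²/27.6780 = 0.3987
  (25 − 30.7966)²/30.7966 = 1.0910
χ² = 8.1282 + 4.1898 + 1.6980 + 6.2785 + 0.0114 + 3.9068 + 4.1429 + 13.8461 + 5.9652 + 12.6712 + 0.3987 + 1.0910 = 62.328

62.328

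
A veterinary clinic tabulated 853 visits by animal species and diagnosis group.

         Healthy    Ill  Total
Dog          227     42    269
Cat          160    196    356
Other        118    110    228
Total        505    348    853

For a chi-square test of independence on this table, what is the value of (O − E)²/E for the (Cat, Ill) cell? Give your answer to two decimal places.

Row total (Cat) = 356; column total (Ill) = 348; N = 853.
Expected count E = 356 × 348 / 853 = 145.238.
Contribution = (O − E)²/E = (196 − 145.238)² / 145.238 = 17.74.

17.74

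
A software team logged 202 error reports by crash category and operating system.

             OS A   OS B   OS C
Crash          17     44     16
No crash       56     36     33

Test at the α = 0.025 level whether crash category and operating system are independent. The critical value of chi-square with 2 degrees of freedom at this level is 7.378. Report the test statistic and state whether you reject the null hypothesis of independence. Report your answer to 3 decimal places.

17.093; reject H₀

Row totals: 77, 125. Column totals: 73, 80, 49. Grand total N = 202.
Expected counts (row total × column total / N):
  Crash, OS A: 77×73/202 = 27.8267
  Crash, OS B: 77×80/202 = 30.4950
  Crash, OS C: 77×49/202 = 18.6782
  No crash, OS A: 125×73/202 = 45.1733
  No crash, OS B: 125×80/202 = 49.5050
  No crash, OS C: 125×49/202 = 30.3218
Contributions (O − E)²/E:
  (17 − 27.8267)²/27.8267 = 4.2124
  (44 − 30.4950)²/30.4950 = 5.9808
  (16 − 18.6782)²/18.6782 = 0.3840
  (56 − 45.1733)²/45.1733 = 2.5948
  (36 − 49.5050)²/49.5050 = 3.6842
  (33 − 30.3218)²/30.3218 = 0.2366
χ² = 4.2124 + 5.9808 + 0.3840 + 2.5948 + 3.6842 + 0.2366 = 17.093
df = (2−1)(3−1) = 2. Since 17.093 > 7.378, reject the null hypothesis of independence at α = 0.025.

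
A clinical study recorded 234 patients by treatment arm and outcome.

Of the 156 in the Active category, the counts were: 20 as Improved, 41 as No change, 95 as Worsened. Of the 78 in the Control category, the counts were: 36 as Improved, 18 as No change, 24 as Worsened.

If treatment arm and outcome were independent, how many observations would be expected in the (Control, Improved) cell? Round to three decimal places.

18.667

Row total (Control) = 78; column total (Improved) = 56; grand total N = 234.
Expected count = (row total × column total) / N = 78 × 56 / 234 = 18.667.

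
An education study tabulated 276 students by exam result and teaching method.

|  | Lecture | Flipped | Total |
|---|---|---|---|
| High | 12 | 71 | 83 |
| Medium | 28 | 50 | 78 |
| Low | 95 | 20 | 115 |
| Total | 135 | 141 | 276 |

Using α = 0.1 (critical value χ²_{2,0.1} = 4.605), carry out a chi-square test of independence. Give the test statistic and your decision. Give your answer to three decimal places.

Grand total N = 276.
Expected counts (row total × column total / N):
  High, Lecture: 83×135/276 = 40.5978
  High, Flipped: 83×141/276 = 42.4022
  Medium, Lecture: 78×135/276 = 38.1522
  Medium, Flipped: 78×141/276 = 39.8478
  Low, Lecture: 115×135/276 = 56.2500
  Low, Flipped: 115×141/276 = 58.7500
Contributions (O − E)²/E:
  (12 − 40.5978)²/40.5978 = 20.1448
  (71 − 42.4022)²/42.4022 = 19.2875
  (28 − 38.1522)²/38.1522 = 2.7015
  (50 − 39.8478)²/39.8478 = 2.5865
  (95 − 56.2500)²/56.2500 = 26.6944
  (20 − 58.7500)²/58.7500 = 25.5585
χ² = 20.1448 + 19.2875 + 2.7015 + 2.5865 + 26.6944 + 25.5585 = 96.973
df = (3−1)(2−1) = 2. Since 96.973 > 4.605, reject the null hypothesis of independence at α = 0.1.

96.973; reject H₀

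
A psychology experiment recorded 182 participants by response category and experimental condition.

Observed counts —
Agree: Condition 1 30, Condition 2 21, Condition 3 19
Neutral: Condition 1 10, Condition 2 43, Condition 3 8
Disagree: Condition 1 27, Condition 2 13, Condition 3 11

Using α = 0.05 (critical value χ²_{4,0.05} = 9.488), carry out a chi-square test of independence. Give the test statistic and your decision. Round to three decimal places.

31.664; reject H₀

Row totals: 70, 61, 51. Column totals: 67, 77, 38. Grand total N = 182.
Expected counts (row total × column total / N):
  Agree, Condition 1: 70×67/182 = 25.7692
  Agree, Condition 2: 70×77/182 = 29.6154
  Agree, Condition 3: 70×38/182 = 14.6154
  Neutral, Condition 1: 61×67/182 = 22.4560
  Neutral, Condition 2: 61×77/182 = 25.8077
  Neutral, Condition 3: 61×38/182 = 12.7363
  Disagree, Condition 1: 51×67/182 = 18.7747
  Disagree, Condition 2: 51×77/182 = 21.5769
  Disagree, Condition 3: 51×38/182 = 10.6484
Contributions (O − E)²/E:
  (30 − 25.7692)²/25.7692 = 0.6946
  (21 − 29.6154)²/29.6154 = 2.5063
  (19 − 14.6154)²/14.6154 = 1.3154
  (10 − 22.4560)²/22.4560 = 6.9092
  (43 − 25.8077)²/25.8077 = 11.4530
  (8 − 12.7363)²/12.7363 = 1.7613
  (27 − 18.7747)²/18.7747 = 3.6035
  (13 − 21.5769)²/21.5769 = 3.4094
  (11 − 10.6484)²/10.6484 = 0.0116
χ² = 0.6946 + 2.5063 + 1.3154 + 6.9092 + 11.4530 + 1.7613 + 3.6035 + 3.4094 + 0.0116 = 31.664
df = (3−1)(3−1) = 4. Since 31.664 > 9.488, reject the null hypothesis of independence at α = 0.05.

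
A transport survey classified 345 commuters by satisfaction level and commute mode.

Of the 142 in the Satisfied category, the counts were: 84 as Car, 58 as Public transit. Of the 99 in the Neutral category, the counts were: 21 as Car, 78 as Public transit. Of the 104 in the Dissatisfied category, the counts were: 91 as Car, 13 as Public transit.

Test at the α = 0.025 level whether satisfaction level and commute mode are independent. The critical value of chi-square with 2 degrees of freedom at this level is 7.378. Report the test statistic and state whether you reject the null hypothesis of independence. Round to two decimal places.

91.37; reject H₀

Row totals: 142, 99, 104. Column totals: 196, 149. Grand total N = 345.
Expected counts (row total × column total / N):
  Satisfied, Car: 142×196/345 = 80.672
  Satisfied, Public transit: 142×149/345 = 61.328
  Neutral, Car: 99×196/345 = 56.243
  Neutral, Public transit: 99×149/345 = 42.757
  Dissatisfied, Car: 104×196/345 = 59.084
  Dissatisfied, Public transit: 104×149/345 = 44.916
Contributions (O − E)²/E:
  (84 − 80.672)²/80.672 = 0.1373
  (58 − 61.328)²/61.328 = 0.1806
  (21 − 56.243)²/56.243 = 22.0840
  (78 − 42.757)²/42.757 = 29.0495
  (91 − 59.084)²/59.084 = 17.2404
  (13 − 44.916)²/44.916 = 22.6786
χ² = 0.1373 + 0.1806 + 22.0840 + 29.0495 + 17.2404 + 22.6786 = 91.37
df = (3−1)(2−1) = 2. Since 91.37 > 7.378, reject the null hypothesis of independence at α = 0.025.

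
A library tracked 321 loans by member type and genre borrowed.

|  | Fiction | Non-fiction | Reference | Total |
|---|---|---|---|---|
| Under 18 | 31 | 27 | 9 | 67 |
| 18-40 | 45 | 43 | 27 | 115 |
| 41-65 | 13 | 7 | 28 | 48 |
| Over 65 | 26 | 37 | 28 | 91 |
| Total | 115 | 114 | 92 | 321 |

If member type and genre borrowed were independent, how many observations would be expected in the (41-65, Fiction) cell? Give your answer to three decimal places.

17.196

Row total (41-65) = 48; column total (Fiction) = 115; grand total N = 321.
Expected count = (row total × column total) / N = 48 × 115 / 321 = 17.196.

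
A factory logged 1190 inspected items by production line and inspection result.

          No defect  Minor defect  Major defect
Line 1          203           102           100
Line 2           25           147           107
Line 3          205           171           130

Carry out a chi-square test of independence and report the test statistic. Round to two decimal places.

130.04

Row totals: 405, 279, 506. Column totals: 433, 420, 337. Grand total N = 1190.
Expected counts (row total × column total / N):
  Line 1, No defect: 405×433/1190 = 147.3655
  Line 1, Minor defect: 405×420/1190 = 142.9412
  Line 1, Major defect: 405×337/1190 = 114.6933
  Line 2, No defect: 279×433/1190 = 101.5185
  Line 2, Minor defect: 279×420/1190 = 98.4706
  Line 2, Major defect: 279×337/1190 = 79.0109
  Line 3, No defect: 506×433/1190 = 184.1160
  Line 3, Minor defect: 506×420/1190 = 178.5882
  Line 3, Major defect: 506×337/1190 = 143.2958
Contributions (O − E)²/E:
  (203 − 147.3655)²/147.3655 = 21.0035
  (102 − 142.9412)²/142.9412 = 11.7264
  (100 − 114.6933)²/114.6933 = 1.8824
  (25 − 101.5185)²/101.5185 = 57.6750
  (147 − 98.4706)²/98.4706 = 23.9168
  (107 − 79.0109)²/79.0109 = 9.9150
  (205 − 184.1160)²/184.1160 = 2.3688
  (171 − 178.5882)²/178.5882 = 0.3224
  (130 − 143.2958)²/143.2958 = 1.2337
χ² = 21.0035 + 11.7264 + 1.8824 + 57.6750 + 23.9168 + 9.9150 + 2.3688 + 0.3224 + 1.2337 = 130.04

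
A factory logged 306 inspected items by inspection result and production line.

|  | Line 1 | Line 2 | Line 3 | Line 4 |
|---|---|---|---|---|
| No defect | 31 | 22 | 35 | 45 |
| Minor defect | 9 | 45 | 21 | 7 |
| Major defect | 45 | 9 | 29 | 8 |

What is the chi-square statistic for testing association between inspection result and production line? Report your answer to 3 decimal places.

91.418

Row totals: 133, 82, 91. Column totals: 85, 76, 85, 60. Grand total N = 306.
Expected counts (row total × column total / N):
  No defect, Line 1: 133×85/306 = 36.9444
  No defect, Line 2: 133×76/306 = 33.0327
  No defect, Line 3: 133×85/306 = 36.9444
  No defect, Line 4: 133×60/306 = 26.0784
  Minor defect, Line 1: 82×85/306 = 22.7778
  Minor defect, Line 2: 82×76/306 = 20.3660
  Minor defect, Line 3: 82×85/306 = 22.7778
  Minor defect, Line 4: 82×60/306 = 16.0784
  Major defect, Line 1: 91×85/306 = 25.2778
  Major defect, Line 2: 91×76/306 = 22.6013
  Major defect, Line 3: 91×85/306 = 25.2778
  Major defect, Line 4: 91×60/306 = 17.8431
Contributions (O − E)²/E:
  (31 − 36.9444)²/36.9444 = 0.9565
  (22 − 33.0327)²/33.0327 = 3.6848
  (35 − 36.9444)²/36.9444 = 0.1023
  (45 − 26.0784)²/26.0784 = 13.7289
  (9 − 22.7778)²/22.7778 = 8.3339
  (45 − 20.3660)²/20.3660 = 29.7964
  (21 − 22.7778)²/22.7778 = 0.1388
  (7 − 16.0784)²/16.0784 = 5.1260
  (45 − 25.2778)²/25.2778 = 15.3876
  (9 − 22.6013)²/22.6013 = 8.1852
  (29 − 25.2778)²/25.2778 = 0.5481
  (8 − 17.8431)²/17.8431 = 5.4299
χ² = 0.9565 + 3.6848 + 0.1023 + 13.7289 + 8.3339 + 29.7964 + 0.1388 + 5.1260 + 15.3876 + 8.1852 + 0.5481 + 5.4299 = 91.418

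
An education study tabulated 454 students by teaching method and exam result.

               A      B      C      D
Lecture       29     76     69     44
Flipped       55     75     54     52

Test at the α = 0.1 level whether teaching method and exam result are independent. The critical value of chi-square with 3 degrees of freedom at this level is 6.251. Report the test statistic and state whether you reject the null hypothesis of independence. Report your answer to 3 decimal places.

Row totals: 218, 236. Column totals: 84, 151, 123, 96. Grand total N = 454.
Expected counts (row total × column total / N):
  Lecture, A: 218×84/454 = 40.3348
  Lecture, B: 218×151/454 = 72.5066
  Lecture, C: 218×123/454 = 59.0617
  Lecture, D: 218×96/454 = 46.0969
  Flipped, A: 236×84/454 = 43.6652
  Flipped, B: 236×151/454 = 78.4934
  Flipped, C: 236×123/454 = 63.9383
  Flipped, D: 236×96/454 = 49.9031
Contributions (O − E)²/E:
  (29 − 40.3348)²/40.3348 = 3.1853
  (76 − 72.5066)²/72.5066 = 0.1683
  (69 − 59.0617)²/59.0617 = 1.6723
  (44 − 46.0969)²/46.0969 = 0.0954
  (55 − 43.6652)²/43.6652 = 2.9423
  (75 − 78.4934)²/78.4934 = 0.1555
  (54 − 63.9383)²/63.9383 = 1.5448
  (52 − 49.9031)²/49.9031 = 0.0881
χ² = 3.1853 + 0.1683 + 1.6723 + 0.0954 + 2.9423 + 0.1555 + 1.5448 + 0.0881 = 9.852
df = (2−1)(4−1) = 3. Since 9.852 > 6.251, reject the null hypothesis of independence at α = 0.1.

9.852; reject H₀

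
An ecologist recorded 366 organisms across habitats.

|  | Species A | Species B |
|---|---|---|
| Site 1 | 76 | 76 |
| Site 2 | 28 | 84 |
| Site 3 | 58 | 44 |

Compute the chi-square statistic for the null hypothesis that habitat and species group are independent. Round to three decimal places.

25.437

Row totals: 152, 112, 102. Column totals: 162, 204. Grand total N = 366.
Expected counts (row total × column total / N):
  Site 1, Species A: 152×162/366 = 67.2787
  Site 1, Species B: 152×204/366 = 84.7213
  Site 2, Species A: 112×162/366 = 49.5738
  Site 2, Species B: 112×204/366 = 62.4262
  Site 3, Species A: 102×162/366 = 45.1475
  Site 3, Species B: 102×204/366 = 56.8525
Contributions (O − E)²/E:
  (76 − 67.2787)²/67.2787 = 1.1305
  (76 − 84.7213)²/84.7213 = 0.8978
  (28 − 49.5738)²/49.5738 = 9.3886
  (84 − 62.4262)²/62.4262 = 7.4557
  (58 − 45.1475)²/45.1475 = 3.6588
  (44 − 56.8525)²/56.8525 = 2.9055
χ² = 1.1305 + 0.8978 + 9.3886 + 7.4557 + 3.6588 + 2.9055 = 25.437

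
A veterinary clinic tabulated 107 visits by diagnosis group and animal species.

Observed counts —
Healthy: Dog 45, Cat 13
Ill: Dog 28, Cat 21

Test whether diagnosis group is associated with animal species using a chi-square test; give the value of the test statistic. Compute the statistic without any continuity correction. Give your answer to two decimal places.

Row totals: 58, 49. Column totals: 73, 34. Grand total N = 107.
Expected counts (row total × column total / N):
  Healthy, Dog: 58×73/107 = 39.570
  Healthy, Cat: 58×34/107 = 18.430
  Ill, Dog: 49×73/107 = 33.430
  Ill, Cat: 49×34/107 = 15.570
Contributions (O − E)²/E:
  (45 − 39.570)²/39.570 = 0.7451
  (13 − 18.430)²/18.430 = 1.5998
  (28 − 33.430)²/33.430 = 0.8820
  (21 − 15.570)²/15.570 = 1.8937
χ² = 0.7451 + 1.5998 + 0.8820 + 1.8937 = 5.12

5.12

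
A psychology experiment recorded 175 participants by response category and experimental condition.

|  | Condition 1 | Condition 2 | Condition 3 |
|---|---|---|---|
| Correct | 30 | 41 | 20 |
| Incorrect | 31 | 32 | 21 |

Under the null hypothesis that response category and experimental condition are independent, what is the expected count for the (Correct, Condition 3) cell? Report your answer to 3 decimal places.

Row total (Correct) = 91; column total (Condition 3) = 41; grand total N = 175.
Expected count = (row total × column total) / N = 91 × 41 / 175 = 21.320.

21.320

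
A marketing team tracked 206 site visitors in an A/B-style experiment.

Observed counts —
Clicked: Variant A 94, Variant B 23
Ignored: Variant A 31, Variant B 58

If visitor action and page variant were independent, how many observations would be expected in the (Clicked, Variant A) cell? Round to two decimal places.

71.00

Row total (Clicked) = 117; column total (Variant A) = 125; grand total N = 206.
Expected count = (row total × column total) / N = 117 × 125 / 206 = 71.00.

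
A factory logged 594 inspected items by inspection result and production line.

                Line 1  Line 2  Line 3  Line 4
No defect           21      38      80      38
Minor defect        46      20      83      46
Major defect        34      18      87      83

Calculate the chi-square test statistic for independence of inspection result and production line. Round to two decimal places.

35.15

Row totals: 177, 195, 222. Column totals: 101, 76, 250, 167. Grand total N = 594.
Expected counts (row total × column total / N):
  No defect, Line 1: 177×101/594 = 30.096
  No defect, Line 2: 177×76/594 = 22.646
  No defect, Line 3: 177×250/594 = 74.495
  No defect, Line 4: 177×167/594 = 49.763
  Minor defect, Line 1: 195×101/594 = 33.157
  Minor defect, Line 2: 195×76/594 = 24.949
  Minor defect, Line 3: 195×250/594 = 82.071
  Minor defect, Line 4: 195×167/594 = 54.823
  Major defect, Line 1: 222×101/594 = 37.747
  Major defect, Line 2: 222×76/594 = 28.404
  Major defect, Line 3: 222×250/594 = 93.434
  Major defect, Line 4: 222×167/594 = 62.414
Contributions (O − E)²/E:
  (21 − 30.096)²/30.096 = 2.7491
  (38 − 22.646)²/22.646 = 10.4100
  (80 − 74.495)²/74.495 = 0.4068
  (38 − 49.763)²/49.763 = 2.7805
  (46 − 33.157)²/33.157 = 4.9746
  (20 − 24.949)²/24.949 = 0.9817
  (83 − 82.071)²/82.071 = 0.0105
  (46 − 54.823)²/54.823 = 1.4199
  (34 − 37.747)²/37.747 = 0.3720
  (18 − 28.404)²/28.404 = 3.8108
  (87 − 93.434)²/93.434 = 0.4431
  (83 − 62.414)²/62.414 = 6.7899
χ² = 2.7491 + 10.4100 + 0.4068 + 2.7805 + 4.9746 + 0.9817 + 0.0105 + 1.4199 + 0.3720 + 3.8108 + 0.4431 + 6.7899 = 35.15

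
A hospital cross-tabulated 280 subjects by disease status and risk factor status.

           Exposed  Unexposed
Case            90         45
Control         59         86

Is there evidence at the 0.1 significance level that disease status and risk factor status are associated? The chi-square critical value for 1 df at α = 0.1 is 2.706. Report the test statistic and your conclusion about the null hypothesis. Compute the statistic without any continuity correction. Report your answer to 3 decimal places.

18.949; reject H₀

Row totals: 135, 145. Column totals: 149, 131. Grand total N = 280.
Expected counts (row total × column total / N):
  Case, Exposed: 135×149/280 = 71.8393
  Case, Unexposed: 135×131/280 = 63.1607
  Control, Exposed: 145×149/280 = 77.1607
  Control, Unexposed: 145×131/280 = 67.8393
Contributions (O − E)²/E:
  (90 − 71.8393)²/71.8393 = 4.5910
  (45 − 63.1607)²/63.1607 = 5.2218
  (59 − 77.1607)²/77.1607 = 4.2743
  (86 − 67.8393)²/67.8393 = 4.8617
χ² = 4.5910 + 5.2218 + 4.2743 + 4.8617 = 18.949
df = (2−1)(2−1) = 1. Since 18.949 > 2.706, reject the null hypothesis of independence at α = 0.1.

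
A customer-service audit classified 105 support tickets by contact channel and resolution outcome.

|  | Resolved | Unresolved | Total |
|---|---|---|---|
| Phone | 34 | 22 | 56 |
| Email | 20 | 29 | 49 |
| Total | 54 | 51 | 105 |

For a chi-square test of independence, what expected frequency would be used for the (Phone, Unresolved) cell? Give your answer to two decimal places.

27.20

Row total (Phone) = 56; column total (Unresolved) = 51; grand total N = 105.
Expected count = (row total × column total) / N = 56 × 51 / 105 = 27.20.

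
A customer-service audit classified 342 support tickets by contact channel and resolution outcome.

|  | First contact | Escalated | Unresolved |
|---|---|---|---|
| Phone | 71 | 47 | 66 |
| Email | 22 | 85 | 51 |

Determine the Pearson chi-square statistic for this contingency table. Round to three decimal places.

36.916

Row totals: 184, 158. Column totals: 93, 132, 117. Grand total N = 342.
Expected counts (row total × column total / N):
  Phone, First contact: 184×93/342 = 50.0351
  Phone, Escalated: 184×132/342 = 71.0175
  Phone, Unresolved: 184×117/342 = 62.9474
  Email, First contact: 158×93/342 = 42.9649
  Email, Escalated: 158×132/342 = 60.9825
  Email, Unresolved: 158×117/342 = 54.0526
Contributions (O − E)²/E:
  (71 − 50.0351)²/50.0351 = 8.7844
  (47 − 71.0175)²/71.0175 = 8.1225
  (66 − 62.9474)²/62.9474 = 0.1480
  (22 − 42.9649)²/42.9649 = 10.2299
  (85 − 60.9825)²/60.9825 = 9.4591
  (51 − 54.0526)²/54.0526 = 0.1724
χ² = 8.7844 + 8.1225 + 0.1480 + 10.2299 + 9.4591 + 0.1724 = 36.916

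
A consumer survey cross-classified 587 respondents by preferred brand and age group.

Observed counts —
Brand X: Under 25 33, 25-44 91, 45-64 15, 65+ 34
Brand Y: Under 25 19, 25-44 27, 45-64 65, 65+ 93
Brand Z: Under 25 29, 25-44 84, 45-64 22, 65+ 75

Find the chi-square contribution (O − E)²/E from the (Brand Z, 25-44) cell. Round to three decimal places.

1.905

Row total (Brand Z) = 210; column total (25-44) = 202; N = 587.
Expected count E = 210 × 202 / 587 = 72.2658.
Contribution = (O − E)²/E = (84 − 72.2658)² / 72.2658 = 1.905.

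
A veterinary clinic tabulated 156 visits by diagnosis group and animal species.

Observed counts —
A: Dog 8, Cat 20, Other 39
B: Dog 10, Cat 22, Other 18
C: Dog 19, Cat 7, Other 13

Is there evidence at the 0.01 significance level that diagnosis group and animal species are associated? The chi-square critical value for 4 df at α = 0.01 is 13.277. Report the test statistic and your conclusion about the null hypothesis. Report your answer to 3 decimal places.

Row totals: 67, 50, 39. Column totals: 37, 49, 70. Grand total N = 156.
Expected counts (row total × column total / N):
  A, Dog: 67×37/156 = 15.8910
  A, Cat: 67×49/156 = 21.0449
  A, Other: 67×70/156 = 30.0641
  B, Dog: 50×37/156 = 11.8590
  B, Cat: 50×49/156 = 15.7051
  B, Other: 50×70/156 = 22.4359
  C, Dog: 39×37/156 = 9.2500
  C, Cat: 39×49/156 = 12.2500
  C, Other: 39×70/156 = 17.5000
Contributions (O − E)²/E:
  (8 − 15.8910)²/15.8910 = 3.9184
  (20 − 21.0449)²/21.0449 = 0.0519
  (39 − 30.0641)²/30.0641 = 2.6560
  (10 − 11.8590)²/11.8590 = 0.2914
  (22 − 15.7051)²/15.7051 = 2.5231
  (18 − 22.4359)²/22.4359 = 0.8770
  (19 − 9.2500)²/9.2500 = 10.2770
  (7 − 12.2500)²/12.2500 = 2.2500
  (13 − 17.5000)²/17.5000 = 1.1571
χ² = 3.9184 + 0.0519 + 2.6560 + 0.2914 + 2.5231 + 0.8770 + 10.2770 + 2.2500 + 1.1571 = 24.002
df = (3−1)(3−1) = 4. Since 24.002 > 13.277, reject the null hypothesis of independence at α = 0.01.

24.002; reject H₀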